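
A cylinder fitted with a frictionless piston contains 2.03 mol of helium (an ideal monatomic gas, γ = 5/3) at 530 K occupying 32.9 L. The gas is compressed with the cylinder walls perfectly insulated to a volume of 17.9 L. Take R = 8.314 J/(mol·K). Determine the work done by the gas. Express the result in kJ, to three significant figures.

W ≈ -6.72 kJ

Adiabatic: TV^(γ−1) = const with γ = 5/3.
T₂ = T₁ (V₁/V₂)^(γ−1) = 530 × (32.9/17.9)^0.667 = 530 × 1.5 = 795.3 K.
W_by = nCᵥ(T₁ − T₂) = (2.03)(12.47)(530 − 795.3) = -6715 J.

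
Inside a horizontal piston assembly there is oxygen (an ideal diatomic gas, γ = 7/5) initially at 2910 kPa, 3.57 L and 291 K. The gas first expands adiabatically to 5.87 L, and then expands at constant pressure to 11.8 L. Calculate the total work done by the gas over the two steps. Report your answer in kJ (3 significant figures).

Step 1 (adiabatic): W = (P₁V₁ − P₂V₂)/(γ−1) = (10389 − 8515)/0.4 = 4685 J.
After step 1: P = 1451 kPa, V = 5.87 L, T = 238.5 K.
Step 2 (isobaric): W = PΔV = (1451 kPa)(11.8 − 5.87 L) = 8602 J.
W_total = 4685 + 8602 = 13287 J.

W_total ≈ 13.3 kJ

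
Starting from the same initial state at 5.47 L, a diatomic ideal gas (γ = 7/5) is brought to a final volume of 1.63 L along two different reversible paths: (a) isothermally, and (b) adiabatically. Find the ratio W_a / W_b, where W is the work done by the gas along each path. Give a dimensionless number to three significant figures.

W_a / W_b ≈ 0.777

Path (a) isothermal: W = P₁V₁ ln(V₂/V₁) → W_a/(P₁V₁) = -1.211.
Path (b) adiabatic: W = P₁V₁(1 − (V₁/V₂)^(γ−1))/(γ−1) → W_b/(P₁V₁) = -1.558.
W_a / W_b = -1.211 / -1.558 = 0.7773.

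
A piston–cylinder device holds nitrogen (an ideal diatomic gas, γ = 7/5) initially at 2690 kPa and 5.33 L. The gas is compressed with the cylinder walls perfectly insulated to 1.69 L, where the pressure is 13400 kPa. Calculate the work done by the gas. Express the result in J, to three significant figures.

Adiabatic: W = (P₁V₁ − P₂V₂)/(γ − 1) with γ = 7/5.
P₁V₁ = 14338 J, P₂V₂ = 22646 J.
W = (14338 − 22646) / 0.4 = -20771 J.

W ≈ -20800 J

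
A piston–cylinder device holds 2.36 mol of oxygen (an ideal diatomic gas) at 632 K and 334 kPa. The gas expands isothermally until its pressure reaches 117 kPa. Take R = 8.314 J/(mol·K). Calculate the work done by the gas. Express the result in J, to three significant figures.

Isothermal process: W = nRT ln(V₂/V₁) = nRT ln(P₁/P₂).
W = (2.36)(8.314)(632) × ln(334/117)
  = 12400 × ln(2.855) = 12400 × 1.049
W_by_gas = 13008 J.

W ≈ 13000 J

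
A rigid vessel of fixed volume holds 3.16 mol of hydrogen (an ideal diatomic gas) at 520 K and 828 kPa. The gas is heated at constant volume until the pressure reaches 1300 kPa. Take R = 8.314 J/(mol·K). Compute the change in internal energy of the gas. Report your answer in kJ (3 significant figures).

ΔU ≈ 19.5 kJ

Constant volume ⇒ W = 0, so Q = ΔU = nCᵥΔT with Cᵥ = 5R/2 = 20.79 J/(mol·K).
At constant V, T₂/T₁ = P₂/P₁ ⇒ ΔT = T₁(P₂/P₁ − 1) = 520·(1300/828 − 1) = 296.4 K.
ΔU = (3.16)(20.79)(296.4) = 19469 J.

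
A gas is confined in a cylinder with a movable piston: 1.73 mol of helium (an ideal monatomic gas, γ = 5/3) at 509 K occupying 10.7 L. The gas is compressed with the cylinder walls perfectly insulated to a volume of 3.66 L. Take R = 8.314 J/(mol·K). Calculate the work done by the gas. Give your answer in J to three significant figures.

W ≈ -11500 J

Adiabatic: TV^(γ−1) = const with γ = 5/3.
T₂ = T₁ (V₁/V₂)^(γ−1) = 509 × (10.7/3.66)^0.667 = 509 × 2.045 = 1041 K.
W_by = nCᵥ(T₁ − T₂) = (1.73)(12.47)(509 − 1041) = -11471 J.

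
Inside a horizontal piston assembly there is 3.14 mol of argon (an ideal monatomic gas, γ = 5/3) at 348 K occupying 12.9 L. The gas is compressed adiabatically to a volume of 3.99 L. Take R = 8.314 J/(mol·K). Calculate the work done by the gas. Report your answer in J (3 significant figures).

W ≈ -16200 J

Adiabatic: TV^(γ−1) = const with γ = 5/3.
T₂ = T₁ (V₁/V₂)^(γ−1) = 348 × (12.9/3.99)^0.667 = 348 × 2.186 = 760.9 K.
W_by = nCᵥ(T₁ − T₂) = (3.14)(12.47)(348 − 760.9) = -16168 J.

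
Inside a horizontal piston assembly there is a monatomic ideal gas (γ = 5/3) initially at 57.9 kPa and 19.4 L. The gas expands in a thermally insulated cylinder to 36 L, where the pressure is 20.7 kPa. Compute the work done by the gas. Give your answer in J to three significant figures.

W ≈ 567 J

Adiabatic: W = (P₁V₁ − P₂V₂)/(γ − 1) with γ = 5/3.
P₁V₁ = 1123 J, P₂V₂ = 745.2 J.
W = (1123 − 745.2) / 0.6667 = 567.1 J.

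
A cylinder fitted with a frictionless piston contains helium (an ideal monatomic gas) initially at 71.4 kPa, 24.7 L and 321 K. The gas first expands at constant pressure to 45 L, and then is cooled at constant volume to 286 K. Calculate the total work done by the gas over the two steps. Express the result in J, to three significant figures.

W_total ≈ 1450 J

Step 1 (isobaric): W = PΔV = (71.4 kPa)(45 − 24.7 L) = 1449 J.
Step 2 (isochoric): W = 0 (constant volume).
W_total = 1449 + 0 = 1449 J.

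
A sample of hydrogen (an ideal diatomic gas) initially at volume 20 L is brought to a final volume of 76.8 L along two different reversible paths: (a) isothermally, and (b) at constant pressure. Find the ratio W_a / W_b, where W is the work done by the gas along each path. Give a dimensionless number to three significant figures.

W_a / W_b ≈ 0.474

Path (a) isothermal: W = P₁V₁ ln(V₂/V₁) → W_a/(P₁V₁) = 1.345.
Path (b) isobaric: W = P₁(V₂ − V₁) → W_b/(P₁V₁) = 2.84.
W_a / W_b = 1.345 / 2.84 = 0.4738.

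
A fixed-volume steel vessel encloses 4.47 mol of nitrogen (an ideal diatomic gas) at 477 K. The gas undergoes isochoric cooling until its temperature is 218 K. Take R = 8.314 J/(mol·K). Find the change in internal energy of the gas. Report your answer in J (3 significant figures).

Constant volume ⇒ W = 0, so Q = ΔU = nCᵥΔT with Cᵥ = 5R/2 = 20.79 J/(mol·K).
ΔU = (4.47)(20.79)(218 − 477) = -24063 J.

ΔU ≈ -24100 J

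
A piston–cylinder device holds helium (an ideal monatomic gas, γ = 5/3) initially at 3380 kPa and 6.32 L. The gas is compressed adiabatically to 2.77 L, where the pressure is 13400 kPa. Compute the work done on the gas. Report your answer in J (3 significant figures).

W ≈ 23600 J

Adiabatic: W = (P₁V₁ − P₂V₂)/(γ − 1) with γ = 5/3.
P₁V₁ = 21362 J, P₂V₂ = 37118 J.
W = (21362 − 37118) / 0.6667 = -23635 J.
Work on gas = −W_by = 23635 J.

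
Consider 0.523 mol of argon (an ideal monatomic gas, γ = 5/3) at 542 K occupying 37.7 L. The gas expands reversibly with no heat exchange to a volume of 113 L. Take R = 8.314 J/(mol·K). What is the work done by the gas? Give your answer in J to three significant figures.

W ≈ 1830 J

Adiabatic: TV^(γ−1) = const with γ = 5/3.
T₂ = T₁ (V₁/V₂)^(γ−1) = 542 × (37.7/113)^0.667 = 542 × 0.481 = 260.7 K.
W_by = nCᵥ(T₁ − T₂) = (0.523)(12.47)(542 − 260.7) = 1835 J.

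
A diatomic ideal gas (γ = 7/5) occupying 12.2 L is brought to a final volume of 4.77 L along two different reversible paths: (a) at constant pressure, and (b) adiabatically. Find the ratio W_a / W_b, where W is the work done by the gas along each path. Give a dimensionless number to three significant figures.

Path (a) isobaric: W = P₁(V₂ − V₁) → W_a/(P₁V₁) = -0.609.
Path (b) adiabatic: W = P₁V₁(1 − (V₁/V₂)^(γ−1))/(γ−1) → W_b/(P₁V₁) = -1.14.
W_a / W_b = -0.609 / -1.14 = 0.5343.

W_a / W_b ≈ 0.534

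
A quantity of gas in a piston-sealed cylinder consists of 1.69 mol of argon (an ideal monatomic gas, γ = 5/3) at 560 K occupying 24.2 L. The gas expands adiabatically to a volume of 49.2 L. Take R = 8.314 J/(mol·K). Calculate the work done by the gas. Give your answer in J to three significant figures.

Adiabatic: TV^(γ−1) = const with γ = 5/3.
T₂ = T₁ (V₁/V₂)^(γ−1) = 560 × (24.2/49.2)^0.667 = 560 × 0.6231 = 348.9 K.
W_by = nCᵥ(T₁ − T₂) = (1.69)(12.47)(560 − 348.9) = 4448 J.

W ≈ 4450 J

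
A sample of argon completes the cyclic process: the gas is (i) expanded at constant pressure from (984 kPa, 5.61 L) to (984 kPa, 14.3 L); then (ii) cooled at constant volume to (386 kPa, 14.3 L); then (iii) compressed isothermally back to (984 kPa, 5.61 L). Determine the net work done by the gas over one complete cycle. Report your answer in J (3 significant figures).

W_net ≈ 3390 J

Leg (i): W = PΔV = (984)(14.3 − 5.61) = 8551 J.
Leg (ii): W = 0.
Leg (iii): W = PᵢVᵢ ln(V_f/Vᵢ) = (5520) ln(5.61/14.3) = -5165 J.
W_net = 8551 − 5165 = 3386 J.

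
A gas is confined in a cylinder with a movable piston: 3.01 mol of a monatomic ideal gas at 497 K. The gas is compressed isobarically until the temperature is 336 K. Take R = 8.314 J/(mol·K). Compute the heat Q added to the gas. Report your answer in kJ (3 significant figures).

Q ≈ -10.1 kJ

Isobaric: W = nRΔT = (3.01)(8.314)(-161) = -4029 J.
ΔU = nCᵥΔT with Cᵥ = 3R/2: ΔU = (3.01)(12.47)(-161) = -6044 J.
Q = ΔU + W = -6044 − 4029 = -10073 J.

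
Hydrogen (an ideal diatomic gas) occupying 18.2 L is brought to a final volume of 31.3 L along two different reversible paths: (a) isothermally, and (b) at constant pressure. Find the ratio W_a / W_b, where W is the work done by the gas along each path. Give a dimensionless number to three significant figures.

Path (a) isothermal: W = P₁V₁ ln(V₂/V₁) → W_a/(P₁V₁) = 0.5422.
Path (b) isobaric: W = P₁(V₂ − V₁) → W_b/(P₁V₁) = 0.7198.
W_a / W_b = 0.5422 / 0.7198 = 0.7533.

W_a / W_b ≈ 0.753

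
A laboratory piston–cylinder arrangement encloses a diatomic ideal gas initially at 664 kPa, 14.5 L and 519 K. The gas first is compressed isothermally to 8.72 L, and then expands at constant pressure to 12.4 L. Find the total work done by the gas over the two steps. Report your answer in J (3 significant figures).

Step 1 (isothermal): W = P₁V₁ ln(V₂/V₁) = (9628) ln(8.72/14.5) = -4896 J.
After step 1: P = 1104 kPa, V = 8.72 L, T = 519 K.
Step 2 (isobaric): W = PΔV = (1104 kPa)(12.4 − 8.72 L) = 4063 J.
W_total = -4896 + 4063 = -832.9 J.

W_total ≈ -833 J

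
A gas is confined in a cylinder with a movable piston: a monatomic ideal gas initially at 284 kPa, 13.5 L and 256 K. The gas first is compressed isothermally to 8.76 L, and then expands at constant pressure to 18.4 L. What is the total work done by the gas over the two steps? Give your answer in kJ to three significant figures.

Step 1 (isothermal): W = P₁V₁ ln(V₂/V₁) = (3834) ln(8.76/13.5) = -1658 J.
After step 1: P = 437.7 kPa, V = 8.76 L, T = 256 K.
Step 2 (isobaric): W = PΔV = (437.7 kPa)(18.4 − 8.76 L) = 4219 J.
W_total = -1658 + 4219 = 2561 J.

W_total ≈ 2.56 kJ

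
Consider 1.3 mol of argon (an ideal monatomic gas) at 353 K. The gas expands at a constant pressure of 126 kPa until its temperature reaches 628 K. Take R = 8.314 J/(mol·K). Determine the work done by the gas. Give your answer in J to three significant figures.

Isobaric: W = P ΔV = nR ΔT.
W = (1.3)(8.314)(628 − 353) = 2972 J.

W ≈ 2970 J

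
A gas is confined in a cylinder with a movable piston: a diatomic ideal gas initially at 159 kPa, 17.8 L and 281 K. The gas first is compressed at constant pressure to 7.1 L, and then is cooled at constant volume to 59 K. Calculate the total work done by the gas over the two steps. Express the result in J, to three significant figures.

Step 1 (isobaric): W = PΔV = (159 kPa)(7.1 − 17.8 L) = -1701 J.
Step 2 (isochoric): W = 0 (constant volume).
W_total = -1701 + 0 = -1701 J.

W_total ≈ -1700 J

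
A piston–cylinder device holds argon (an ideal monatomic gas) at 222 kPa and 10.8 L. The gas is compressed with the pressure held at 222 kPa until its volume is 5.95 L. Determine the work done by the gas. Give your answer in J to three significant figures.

Isobaric: W = P ΔV.
W = (222 kPa)(5.95 − 10.8 L) = (222)(-4.85) = -1077 J.

W ≈ -1080 J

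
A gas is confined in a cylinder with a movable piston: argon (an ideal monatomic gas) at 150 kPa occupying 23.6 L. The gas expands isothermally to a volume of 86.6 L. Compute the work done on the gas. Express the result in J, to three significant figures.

W ≈ -4600 J

Isothermal: W = nRT ln(V₂/V₁) = P₁V₁ ln(V₂/V₁).
P₁V₁ = (150 kPa)(23.6 L) = 3540 J.
W = 3540 × ln(86.6/23.6) = 3540 × 1.3
W_by_gas = 4602 J; work on gas = −W_by = -4602 J.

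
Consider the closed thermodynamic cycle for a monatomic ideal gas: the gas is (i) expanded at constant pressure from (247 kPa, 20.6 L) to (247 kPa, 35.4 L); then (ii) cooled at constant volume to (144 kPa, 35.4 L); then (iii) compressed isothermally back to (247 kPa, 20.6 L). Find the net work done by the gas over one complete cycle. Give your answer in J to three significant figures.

Leg (i): W = PΔV = (247)(35.4 − 20.6) = 3656 J.
Leg (ii): W = 0.
Leg (iii): W = PᵢVᵢ ln(V_f/Vᵢ) = (5098) ln(20.6/35.4) = -2760 J.
W_net = 3656 − 2760 = 895.7 J.

W_net ≈ 896 J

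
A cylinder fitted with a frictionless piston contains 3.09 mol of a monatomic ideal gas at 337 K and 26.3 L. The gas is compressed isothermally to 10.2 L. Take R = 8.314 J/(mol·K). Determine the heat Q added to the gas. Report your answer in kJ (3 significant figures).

Q ≈ -8.20 kJ

Isothermal ⇒ ΔU = 0, so Q = W = nRT ln(V₂/V₁).
Q = (3.09)(8.314)(337) ln(10.2/26.3) = 8658 × -0.9472 = -8200 J.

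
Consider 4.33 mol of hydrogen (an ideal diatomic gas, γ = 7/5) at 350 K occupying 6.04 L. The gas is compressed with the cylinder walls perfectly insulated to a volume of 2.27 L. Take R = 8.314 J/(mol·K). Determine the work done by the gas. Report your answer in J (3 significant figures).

W ≈ -15100 J

Adiabatic: TV^(γ−1) = const with γ = 7/5.
T₂ = T₁ (V₁/V₂)^(γ−1) = 350 × (6.04/2.27)^0.4 = 350 × 1.479 = 517.7 K.
W_by = nCᵥ(T₁ − T₂) = (4.33)(20.79)(350 − 517.7) = -15092 J.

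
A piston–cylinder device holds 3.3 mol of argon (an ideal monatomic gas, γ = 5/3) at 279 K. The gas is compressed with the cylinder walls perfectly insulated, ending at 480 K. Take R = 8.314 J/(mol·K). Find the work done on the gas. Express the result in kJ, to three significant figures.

W ≈ 8.27 kJ

Adiabatic ⇒ Q = 0, so W_by = −ΔU = nCᵥ(T₁ − T₂).
Cᵥ = 3R/2 = 12.47 J/(mol·K).
W = (3.3)(12.47)(279 − 480) = -8272 J.
Work on gas = −W_by = 8272 J.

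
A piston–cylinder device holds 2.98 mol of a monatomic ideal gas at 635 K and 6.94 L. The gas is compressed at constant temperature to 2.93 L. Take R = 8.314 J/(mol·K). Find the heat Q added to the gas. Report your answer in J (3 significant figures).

Isothermal ⇒ ΔU = 0, so Q = W = nRT ln(V₂/V₁).
Q = (2.98)(8.314)(635) ln(2.93/6.94) = 15733 × -0.8623 = -13566 J.

Q ≈ -13600 J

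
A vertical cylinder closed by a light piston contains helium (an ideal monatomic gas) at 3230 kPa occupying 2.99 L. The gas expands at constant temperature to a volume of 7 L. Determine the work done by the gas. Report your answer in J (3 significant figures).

W ≈ 8220 J

Isothermal: W = nRT ln(V₂/V₁) = P₁V₁ ln(V₂/V₁).
P₁V₁ = (3230 kPa)(2.99 L) = 9658 J.
W = 9658 × ln(7/2.99) = 9658 × 0.8506
W_by_gas = 8215 J.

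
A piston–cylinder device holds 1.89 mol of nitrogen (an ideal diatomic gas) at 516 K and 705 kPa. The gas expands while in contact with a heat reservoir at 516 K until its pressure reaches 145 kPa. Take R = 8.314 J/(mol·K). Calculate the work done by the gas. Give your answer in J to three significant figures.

Isothermal process: W = nRT ln(V₂/V₁) = nRT ln(P₁/P₂).
W = (1.89)(8.314)(516) × ln(705/145)
  = 8108 × ln(4.862) = 8108 × 1.581
W_by_gas = 12823 J.

W ≈ 12800 J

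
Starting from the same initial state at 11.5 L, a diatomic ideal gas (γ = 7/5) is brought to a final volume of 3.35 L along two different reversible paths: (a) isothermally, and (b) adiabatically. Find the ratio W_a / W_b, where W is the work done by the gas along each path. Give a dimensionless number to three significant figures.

Path (a) isothermal: W = P₁V₁ ln(V₂/V₁) → W_a/(P₁V₁) = -1.233.
Path (b) adiabatic: W = P₁V₁(1 − (V₁/V₂)^(γ−1))/(γ−1) → W_b/(P₁V₁) = -1.595.
W_a / W_b = -1.233 / -1.595 = 0.7735.

W_a / W_b ≈ 0.774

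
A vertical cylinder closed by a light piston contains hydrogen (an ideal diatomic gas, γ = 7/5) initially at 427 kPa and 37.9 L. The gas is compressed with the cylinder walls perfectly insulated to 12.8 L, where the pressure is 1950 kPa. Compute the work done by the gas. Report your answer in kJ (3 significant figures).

Adiabatic: W = (P₁V₁ − P₂V₂)/(γ − 1) with γ = 7/5.
P₁V₁ = 16183 J, P₂V₂ = 24960 J.
W = (16183 − 24960) / 0.4 = -21942 J.

W ≈ -21.9 kJ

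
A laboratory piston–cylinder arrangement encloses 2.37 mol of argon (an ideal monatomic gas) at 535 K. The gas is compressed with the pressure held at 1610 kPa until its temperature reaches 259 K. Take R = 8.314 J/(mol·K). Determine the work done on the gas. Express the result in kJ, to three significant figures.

Isobaric: W = P ΔV = nR ΔT.
W = (2.37)(8.314)(259 − 535) = -5438 J.
Work on gas = −W_by = 5438 J.

W ≈ 5.44 kJ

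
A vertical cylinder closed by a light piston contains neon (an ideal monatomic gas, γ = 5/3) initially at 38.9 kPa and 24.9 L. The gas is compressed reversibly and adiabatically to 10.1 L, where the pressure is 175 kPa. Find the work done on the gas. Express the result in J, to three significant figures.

W ≈ 1200 J

Adiabatic: W = (P₁V₁ − P₂V₂)/(γ − 1) with γ = 5/3.
P₁V₁ = 968.6 J, P₂V₂ = 1768 J.
W = (968.6 − 1768) / 0.6667 = -1198 J.
Work on gas = −W_by = 1198 J.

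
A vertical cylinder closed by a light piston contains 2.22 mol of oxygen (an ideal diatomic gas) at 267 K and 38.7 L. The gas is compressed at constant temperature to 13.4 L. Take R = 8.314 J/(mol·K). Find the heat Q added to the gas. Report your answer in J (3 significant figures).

Q ≈ -5230 J

Isothermal ⇒ ΔU = 0, so Q = W = nRT ln(V₂/V₁).
Q = (2.22)(8.314)(267) ln(13.4/38.7) = 4928 × -1.061 = -5227 J.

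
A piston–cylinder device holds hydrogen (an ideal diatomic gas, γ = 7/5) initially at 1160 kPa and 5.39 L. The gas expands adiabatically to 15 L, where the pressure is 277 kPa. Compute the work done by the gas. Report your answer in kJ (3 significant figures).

W ≈ 5.24 kJ

Adiabatic: W = (P₁V₁ − P₂V₂)/(γ − 1) with γ = 7/5.
P₁V₁ = 6252 J, P₂V₂ = 4155 J.
W = (6252 − 4155) / 0.4 = 5244 J.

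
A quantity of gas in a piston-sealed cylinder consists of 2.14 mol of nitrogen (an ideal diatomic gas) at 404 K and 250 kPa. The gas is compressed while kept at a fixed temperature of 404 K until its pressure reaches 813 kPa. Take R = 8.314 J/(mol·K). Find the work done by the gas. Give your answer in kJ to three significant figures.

Isothermal process: W = nRT ln(V₂/V₁) = nRT ln(P₁/P₂).
W = (2.14)(8.314)(404) × ln(250/813)
  = 7188 × ln(0.3075) = 7188 × -1.179
W_by_gas = -8477 J.

W ≈ -8.48 kJ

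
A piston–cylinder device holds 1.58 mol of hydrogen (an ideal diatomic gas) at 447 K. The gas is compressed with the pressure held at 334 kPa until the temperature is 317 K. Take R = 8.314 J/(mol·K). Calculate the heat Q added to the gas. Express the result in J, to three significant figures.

Isobaric: W = nRΔT = (1.58)(8.314)(-130) = -1708 J.
ΔU = nCᵥΔT with Cᵥ = 5R/2: ΔU = (1.58)(20.79)(-130) = -4269 J.
Q = ΔU + W = -4269 − 1708 = -5977 J.

Q ≈ -5980 J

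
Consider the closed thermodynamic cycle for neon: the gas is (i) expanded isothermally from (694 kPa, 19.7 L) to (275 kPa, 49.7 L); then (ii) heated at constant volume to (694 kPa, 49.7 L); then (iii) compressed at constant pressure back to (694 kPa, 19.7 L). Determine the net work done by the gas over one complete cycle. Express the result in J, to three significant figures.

W_net ≈ -8170 J

Leg (i): W = PᵢVᵢ ln(V_f/Vᵢ) = (13672) ln(49.7/19.7) = 12652 J.
Leg (ii): W = 0.
Leg (iii): W = PΔV = (694)(19.7 − 49.7) = -20820 J.
W_net = 12652 − 20820 = -8168 J.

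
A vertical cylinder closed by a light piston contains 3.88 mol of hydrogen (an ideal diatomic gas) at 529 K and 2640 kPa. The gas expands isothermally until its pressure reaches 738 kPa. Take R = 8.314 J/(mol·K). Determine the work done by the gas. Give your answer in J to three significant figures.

W ≈ 21800 J

Isothermal process: W = nRT ln(V₂/V₁) = nRT ln(P₁/P₂).
W = (3.88)(8.314)(529) × ln(2640/738)
  = 17065 × ln(3.577) = 17065 × 1.275
W_by_gas = 21750 J.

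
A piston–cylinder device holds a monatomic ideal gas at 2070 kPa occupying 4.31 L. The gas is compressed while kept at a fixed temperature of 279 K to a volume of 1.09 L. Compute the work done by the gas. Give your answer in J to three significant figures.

W ≈ -12300 J

Isothermal: W = nRT ln(V₂/V₁) = P₁V₁ ln(V₂/V₁).
P₁V₁ = (2070 kPa)(4.31 L) = 8922 J.
W = 8922 × ln(1.09/4.31) = 8922 × -1.375
W_by_gas = -12265 J.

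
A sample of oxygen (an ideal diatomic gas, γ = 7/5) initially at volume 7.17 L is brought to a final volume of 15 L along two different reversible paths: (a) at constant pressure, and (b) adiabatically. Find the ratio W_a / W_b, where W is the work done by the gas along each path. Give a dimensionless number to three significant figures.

W_a / W_b ≈ 1.71

Path (a) isobaric: W = P₁(V₂ − V₁) → W_a/(P₁V₁) = 1.092.
Path (b) adiabatic: W = P₁V₁(1 − (V₁/V₂)^(γ−1))/(γ−1) → W_b/(P₁V₁) = 0.6392.
W_a / W_b = 1.092 / 0.6392 = 1.709.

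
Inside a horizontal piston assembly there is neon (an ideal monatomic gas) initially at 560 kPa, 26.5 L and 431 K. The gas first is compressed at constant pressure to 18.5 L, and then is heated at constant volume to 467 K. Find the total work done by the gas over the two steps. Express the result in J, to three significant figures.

W_total ≈ -4480 J

Step 1 (isobaric): W = PΔV = (560 kPa)(18.5 − 26.5 L) = -4480 J.
Step 2 (isochoric): W = 0 (constant volume).
W_total = -4480 + 0 = -4480 J.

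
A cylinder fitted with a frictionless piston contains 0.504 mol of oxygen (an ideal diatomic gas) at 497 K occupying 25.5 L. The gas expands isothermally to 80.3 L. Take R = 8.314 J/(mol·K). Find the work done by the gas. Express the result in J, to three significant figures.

W ≈ 2390 J

Isothermal: W = nRT ln(V₂/V₁).
W = (0.504)(8.314)(497) × ln(80.3/25.5)
  = 2083 × 1.147
W_by_gas = 2389 J.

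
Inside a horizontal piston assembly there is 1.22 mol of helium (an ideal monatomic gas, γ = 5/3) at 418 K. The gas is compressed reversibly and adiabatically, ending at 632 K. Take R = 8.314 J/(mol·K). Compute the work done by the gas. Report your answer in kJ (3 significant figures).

Adiabatic ⇒ Q = 0, so W_by = −ΔU = nCᵥ(T₁ − T₂).
Cᵥ = 3R/2 = 12.47 J/(mol·K).
W = (1.22)(12.47)(418 − 632) = -3256 J.

W ≈ -3.26 kJ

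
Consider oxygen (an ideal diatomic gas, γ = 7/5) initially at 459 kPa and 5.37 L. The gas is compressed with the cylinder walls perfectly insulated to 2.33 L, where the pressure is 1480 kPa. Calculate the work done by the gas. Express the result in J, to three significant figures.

W ≈ -2460 J

Adiabatic: W = (P₁V₁ − P₂V₂)/(γ − 1) with γ = 7/5.
P₁V₁ = 2465 J, P₂V₂ = 3448 J.
W = (2465 − 3448) / 0.4 = -2459 J.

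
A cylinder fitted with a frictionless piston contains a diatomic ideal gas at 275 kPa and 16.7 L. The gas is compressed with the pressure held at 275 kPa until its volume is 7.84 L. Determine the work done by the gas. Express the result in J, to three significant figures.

Isobaric: W = P ΔV.
W = (275 kPa)(7.84 − 16.7 L) = (275)(-8.86) = -2436 J.

W ≈ -2440 J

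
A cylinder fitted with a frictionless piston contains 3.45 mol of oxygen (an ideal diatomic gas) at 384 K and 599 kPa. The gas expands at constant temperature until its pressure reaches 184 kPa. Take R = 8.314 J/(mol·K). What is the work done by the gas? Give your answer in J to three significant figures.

Isothermal process: W = nRT ln(V₂/V₁) = nRT ln(P₁/P₂).
W = (3.45)(8.314)(384) × ln(599/184)
  = 11014 × ln(3.255) = 11014 × 1.18
W_by_gas = 13001 J.

W ≈ 13000 J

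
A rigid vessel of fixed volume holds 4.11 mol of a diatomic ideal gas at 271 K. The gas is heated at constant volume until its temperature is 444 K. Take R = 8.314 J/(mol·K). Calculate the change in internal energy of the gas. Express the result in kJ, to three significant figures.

Constant volume ⇒ W = 0, so Q = ΔU = nCᵥΔT with Cᵥ = 5R/2 = 20.79 J/(mol·K).
ΔU = (4.11)(20.79)(444 − 271) = 14779 J.

ΔU ≈ 14.8 kJ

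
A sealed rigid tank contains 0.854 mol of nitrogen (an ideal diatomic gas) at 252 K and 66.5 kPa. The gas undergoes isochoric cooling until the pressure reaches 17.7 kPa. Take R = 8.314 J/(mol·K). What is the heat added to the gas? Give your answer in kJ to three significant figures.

Q ≈ -3.28 kJ

Constant volume ⇒ W = 0, so Q = ΔU = nCᵥΔT with Cᵥ = 5R/2 = 20.79 J/(mol·K).
At constant V, T₂/T₁ = P₂/P₁ ⇒ ΔT = T₁(P₂/P₁ − 1) = 252·(17.7/66.5 − 1) = -184.9 K.
ΔU = (0.854)(20.79)(-184.9) = -3283 J.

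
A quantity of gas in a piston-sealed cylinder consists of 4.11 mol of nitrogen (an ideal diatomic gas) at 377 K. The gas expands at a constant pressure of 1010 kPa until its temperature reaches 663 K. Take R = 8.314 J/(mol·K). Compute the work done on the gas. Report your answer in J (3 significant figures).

Isobaric: W = P ΔV = nR ΔT.
W = (4.11)(8.314)(663 − 377) = 9773 J.
Work on gas = −W_by = -9773 J.

W ≈ -9770 J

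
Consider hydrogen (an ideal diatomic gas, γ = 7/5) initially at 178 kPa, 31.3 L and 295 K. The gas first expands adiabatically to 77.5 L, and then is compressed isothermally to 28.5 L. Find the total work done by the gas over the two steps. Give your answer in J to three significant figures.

W_total ≈ 359 J

Step 1 (adiabatic): W = (P₁V₁ − P₂V₂)/(γ−1) = (5571 − 3877)/0.4 = 4237 J.
After step 1: P = 50.02 kPa, V = 77.5 L, T = 205.3 K.
Step 2 (isothermal): W = P₁V₁ ln(V₂/V₁) = (3877) ln(28.5/77.5) = -3878 J.
W_total = 4237 − 3878 = 358.6 J.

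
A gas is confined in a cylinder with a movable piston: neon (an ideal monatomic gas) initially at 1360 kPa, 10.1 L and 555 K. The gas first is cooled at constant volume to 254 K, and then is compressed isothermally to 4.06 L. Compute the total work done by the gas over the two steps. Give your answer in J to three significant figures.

Step 1 (isochoric): W = 0 (constant volume).
After step 1: P = 622.4 kPa (V unchanged).
Step 2 (isothermal): W = P₁V₁ ln(V₂/V₁) = (6286) ln(4.06/10.1) = -5729 J.
W_total = 0 − 5729 = -5729 J.

W_total ≈ -5730 J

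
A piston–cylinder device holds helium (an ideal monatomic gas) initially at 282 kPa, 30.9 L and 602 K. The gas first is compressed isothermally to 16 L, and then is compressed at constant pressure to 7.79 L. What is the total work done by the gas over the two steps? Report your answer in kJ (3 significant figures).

Step 1 (isothermal): W = P₁V₁ ln(V₂/V₁) = (8714) ln(16/30.9) = -5735 J.
After step 1: P = 544.6 kPa, V = 16 L, T = 602 K.
Step 2 (isobaric): W = PΔV = (544.6 kPa)(7.79 − 16 L) = -4471 J.
W_total = -5735 − 4471 = -10206 J.

W_total ≈ -10.2 kJ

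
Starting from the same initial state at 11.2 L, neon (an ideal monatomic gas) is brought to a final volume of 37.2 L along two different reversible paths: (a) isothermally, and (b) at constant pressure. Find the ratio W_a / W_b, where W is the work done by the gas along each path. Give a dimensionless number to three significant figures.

W_a / W_b ≈ 0.517

Path (a) isothermal: W = P₁V₁ ln(V₂/V₁) → W_a/(P₁V₁) = 1.2.
Path (b) isobaric: W = P₁(V₂ − V₁) → W_b/(P₁V₁) = 2.321.
W_a / W_b = 1.2 / 2.321 = 0.5171.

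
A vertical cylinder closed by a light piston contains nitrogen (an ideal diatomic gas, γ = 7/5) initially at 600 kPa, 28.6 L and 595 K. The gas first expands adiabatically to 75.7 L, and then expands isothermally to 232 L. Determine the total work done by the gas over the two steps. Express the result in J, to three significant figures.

W_total ≈ 26900 J

Step 1 (adiabatic): W = (P₁V₁ − P₂V₂)/(γ−1) = (17160 − 11626)/0.4 = 13835 J.
After step 1: P = 153.6 kPa, V = 75.7 L, T = 403.1 K.
Step 2 (isothermal): W = P₁V₁ ln(V₂/V₁) = (11626) ln(232/75.7) = 13020 J.
W_total = 13835 + 13020 = 26856 J.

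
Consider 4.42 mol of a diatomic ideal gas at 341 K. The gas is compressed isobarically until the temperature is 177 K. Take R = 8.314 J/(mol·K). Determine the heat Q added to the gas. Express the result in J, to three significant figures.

Q ≈ -21100 J

Isobaric: W = nRΔT = (4.42)(8.314)(-164) = -6027 J.
ΔU = nCᵥΔT with Cᵥ = 5R/2: ΔU = (4.42)(20.79)(-164) = -15067 J.
Q = ΔU + W = -15067 − 6027 = -21093 J.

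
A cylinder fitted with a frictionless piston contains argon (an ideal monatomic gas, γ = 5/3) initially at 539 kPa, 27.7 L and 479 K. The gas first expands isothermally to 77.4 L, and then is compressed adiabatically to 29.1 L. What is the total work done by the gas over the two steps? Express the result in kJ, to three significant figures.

W_total ≈ -5.26 kJ

Step 1 (isothermal): W = P₁V₁ ln(V₂/V₁) = (14930) ln(77.4/27.7) = 15342 J.
After step 1: P = 192.9 kPa, V = 77.4 L, T = 479 K.
Step 2 (adiabatic): W = (P₁V₁ − P₂V₂)/(γ−1) = (14930 − 28662)/0.667 = -20597 J.
W_total = 15342 − 20597 = -5255 J.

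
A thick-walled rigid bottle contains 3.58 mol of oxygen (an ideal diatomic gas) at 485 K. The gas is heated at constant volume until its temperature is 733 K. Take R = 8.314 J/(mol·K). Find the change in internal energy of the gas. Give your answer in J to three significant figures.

Constant volume ⇒ W = 0, so Q = ΔU = nCᵥΔT with Cᵥ = 5R/2 = 20.79 J/(mol·K).
ΔU = (3.58)(20.79)(733 − 485) = 18454 J.

ΔU ≈ 18500 J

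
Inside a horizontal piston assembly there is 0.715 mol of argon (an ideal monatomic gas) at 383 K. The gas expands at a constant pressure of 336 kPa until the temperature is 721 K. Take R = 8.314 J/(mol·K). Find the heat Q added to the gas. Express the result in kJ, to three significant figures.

Isobaric: W = nRΔT = (0.715)(8.314)(338) = 2009 J.
ΔU = nCᵥΔT with Cᵥ = 3R/2: ΔU = (0.715)(12.47)(338) = 3014 J.
Q = ΔU + W = 3014 + 2009 = 5023 J.

Q ≈ 5.02 kJ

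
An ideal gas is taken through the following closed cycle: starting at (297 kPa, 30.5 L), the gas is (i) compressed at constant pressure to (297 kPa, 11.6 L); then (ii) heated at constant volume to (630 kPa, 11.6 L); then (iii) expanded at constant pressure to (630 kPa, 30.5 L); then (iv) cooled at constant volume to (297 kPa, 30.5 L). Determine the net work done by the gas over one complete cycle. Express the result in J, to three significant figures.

W_net ≈ 6290 J

Constant-volume legs do no work.
W(i) = (297)(11.6 − 30.5) = -5613 J; W(iii) = (630)(30.5 − 11.6) = 11907 J.
W_net = -5613 + 11907 = 6294 J (the clockwise enclosed area).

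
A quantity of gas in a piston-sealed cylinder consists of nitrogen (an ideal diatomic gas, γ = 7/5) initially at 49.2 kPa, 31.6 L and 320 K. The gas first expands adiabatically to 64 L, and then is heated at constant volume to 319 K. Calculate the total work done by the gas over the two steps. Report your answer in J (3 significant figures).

W_total ≈ 956 J

Step 1 (adiabatic): W = (P₁V₁ − P₂V₂)/(γ−1) = (1555 − 1172)/0.4 = 955.9 J.
Step 2 (isochoric): W = 0 (constant volume).
W_total = 955.9 + 0 = 955.9 J.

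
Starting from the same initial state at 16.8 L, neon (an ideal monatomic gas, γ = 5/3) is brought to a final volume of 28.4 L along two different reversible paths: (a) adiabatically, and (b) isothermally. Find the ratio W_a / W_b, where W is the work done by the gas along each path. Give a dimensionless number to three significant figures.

Path (a) adiabatic: W = P₁V₁(1 − (V₁/V₂)^(γ−1))/(γ−1) → W_a/(P₁V₁) = 0.443.
Path (b) isothermal: W = P₁V₁ ln(V₂/V₁) → W_b/(P₁V₁) = 0.525.
W_a / W_b = 0.443 / 0.525 = 0.8437.

W_a / W_b ≈ 0.844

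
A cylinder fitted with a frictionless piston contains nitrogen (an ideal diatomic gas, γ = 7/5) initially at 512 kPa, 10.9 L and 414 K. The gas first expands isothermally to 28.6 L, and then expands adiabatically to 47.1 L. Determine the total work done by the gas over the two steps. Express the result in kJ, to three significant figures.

Step 1 (isothermal): W = P₁V₁ ln(V₂/V₁) = (5581) ln(28.6/10.9) = 5383 J.
After step 1: P = 195.1 kPa, V = 28.6 L, T = 414 K.
Step 2 (adiabatic): W = (P₁V₁ − P₂V₂)/(γ−1) = (5581 − 4571)/0.4 = 2524 J.
W_total = 5383 + 2524 = 7907 J.

W_total ≈ 7.91 kJ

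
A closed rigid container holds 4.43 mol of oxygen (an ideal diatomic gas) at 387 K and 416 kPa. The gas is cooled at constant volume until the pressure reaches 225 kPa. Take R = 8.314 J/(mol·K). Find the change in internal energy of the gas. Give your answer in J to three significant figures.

Constant volume ⇒ W = 0, so Q = ΔU = nCᵥΔT with Cᵥ = 5R/2 = 20.79 J/(mol·K).
At constant V, T₂/T₁ = P₂/P₁ ⇒ ΔT = T₁(P₂/P₁ − 1) = 387·(225/416 − 1) = -177.7 K.
ΔU = (4.43)(20.79)(-177.7) = -16361 J.

ΔU ≈ -16400 J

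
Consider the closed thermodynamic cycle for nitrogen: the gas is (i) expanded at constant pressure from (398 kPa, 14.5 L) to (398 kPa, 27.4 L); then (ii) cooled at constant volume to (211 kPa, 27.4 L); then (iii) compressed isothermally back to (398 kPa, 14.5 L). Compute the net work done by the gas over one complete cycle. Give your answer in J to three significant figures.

W_net ≈ 1450 J

Leg (i): W = PΔV = (398)(27.4 − 14.5) = 5134 J.
Leg (ii): W = 0.
Leg (iii): W = PᵢVᵢ ln(V_f/Vᵢ) = (5781) ln(14.5/27.4) = -3679 J.
W_net = 5134 − 3679 = 1455 J.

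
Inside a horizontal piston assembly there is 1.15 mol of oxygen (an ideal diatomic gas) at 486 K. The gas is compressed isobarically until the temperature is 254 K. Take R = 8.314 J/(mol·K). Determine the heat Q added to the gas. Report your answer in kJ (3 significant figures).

Isobaric: W = nRΔT = (1.15)(8.314)(-232) = -2218 J.
ΔU = nCᵥΔT with Cᵥ = 5R/2: ΔU = (1.15)(20.79)(-232) = -5545 J.
Q = ΔU + W = -5545 − 2218 = -7764 J.

Q ≈ -7.76 kJ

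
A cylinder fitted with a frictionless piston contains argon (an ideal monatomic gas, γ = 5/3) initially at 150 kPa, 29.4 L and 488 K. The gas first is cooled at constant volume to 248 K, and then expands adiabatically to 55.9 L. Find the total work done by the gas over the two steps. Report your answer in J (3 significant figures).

W_total ≈ 1170 J

Step 1 (isochoric): W = 0 (constant volume).
After step 1: P = 76.23 kPa (V unchanged).
Step 2 (adiabatic): W = (P₁V₁ − P₂V₂)/(γ−1) = (2241 − 1460)/0.667 = 1171 J.
W_total = 0 + 1171 = 1171 J.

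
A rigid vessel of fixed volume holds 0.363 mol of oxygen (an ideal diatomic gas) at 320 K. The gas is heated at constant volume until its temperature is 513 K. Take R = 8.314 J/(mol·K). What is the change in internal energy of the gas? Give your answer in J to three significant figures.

Constant volume ⇒ W = 0, so Q = ΔU = nCᵥΔT with Cᵥ = 5R/2 = 20.79 J/(mol·K).
ΔU = (0.363)(20.79)(513 − 320) = 1456 J.

ΔU ≈ 1460 J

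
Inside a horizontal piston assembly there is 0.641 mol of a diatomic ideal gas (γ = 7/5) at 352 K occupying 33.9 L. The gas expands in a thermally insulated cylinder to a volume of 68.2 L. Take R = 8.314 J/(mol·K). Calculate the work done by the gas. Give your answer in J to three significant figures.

Adiabatic: TV^(γ−1) = const with γ = 7/5.
T₂ = T₁ (V₁/V₂)^(γ−1) = 352 × (33.9/68.2)^0.4 = 352 × 0.7561 = 266.1 K.
W_by = nCᵥ(T₁ − T₂) = (0.641)(20.79)(352 − 266.1) = 1144 J.

W ≈ 1140 J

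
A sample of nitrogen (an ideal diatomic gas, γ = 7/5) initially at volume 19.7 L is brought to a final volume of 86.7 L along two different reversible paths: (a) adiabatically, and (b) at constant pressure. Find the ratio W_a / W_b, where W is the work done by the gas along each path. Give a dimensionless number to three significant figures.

Path (a) adiabatic: W = P₁V₁(1 − (V₁/V₂)^(γ−1))/(γ−1) → W_a/(P₁V₁) = 1.118.
Path (b) isobaric: W = P₁(V₂ − V₁) → W_b/(P₁V₁) = 3.401.
W_a / W_b = 1.118 / 3.401 = 0.3287.

W_a / W_b ≈ 0.329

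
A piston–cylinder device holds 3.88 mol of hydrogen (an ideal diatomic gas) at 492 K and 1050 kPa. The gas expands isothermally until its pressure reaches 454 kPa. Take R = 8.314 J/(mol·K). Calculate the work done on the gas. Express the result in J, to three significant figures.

Isothermal process: W = nRT ln(V₂/V₁) = nRT ln(P₁/P₂).
W = (3.88)(8.314)(492) × ln(1050/454)
  = 15871 × ln(2.313) = 15871 × 0.8384
W_by_gas = 13307 J; work on gas = −W_by = -13307 J.

W ≈ -13300 J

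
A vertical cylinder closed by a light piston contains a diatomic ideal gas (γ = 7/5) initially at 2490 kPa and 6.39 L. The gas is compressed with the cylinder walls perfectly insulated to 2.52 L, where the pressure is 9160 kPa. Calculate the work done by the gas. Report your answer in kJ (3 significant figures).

W ≈ -17.9 kJ

Adiabatic: W = (P₁V₁ − P₂V₂)/(γ − 1) with γ = 7/5.
P₁V₁ = 15911 J, P₂V₂ = 23083 J.
W = (15911 − 23083) / 0.4 = -17930 J.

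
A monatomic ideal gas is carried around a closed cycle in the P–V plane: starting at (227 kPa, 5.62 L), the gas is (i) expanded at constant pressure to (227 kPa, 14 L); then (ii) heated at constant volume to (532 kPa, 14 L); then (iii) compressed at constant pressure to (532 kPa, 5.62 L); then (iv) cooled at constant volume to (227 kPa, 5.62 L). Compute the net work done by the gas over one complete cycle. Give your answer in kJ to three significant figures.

W_net ≈ -2.56 kJ

Constant-volume legs do no work.
W(i) = (227)(14 − 5.62) = 1902 J; W(iii) = (532)(5.62 − 14) = -4458 J.
W_net = 1902 − 4458 = -2556 J (the counter-clockwise enclosed area).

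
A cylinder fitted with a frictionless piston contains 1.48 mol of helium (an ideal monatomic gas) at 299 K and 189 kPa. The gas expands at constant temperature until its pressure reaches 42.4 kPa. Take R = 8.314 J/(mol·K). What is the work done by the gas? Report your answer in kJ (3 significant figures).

W ≈ 5.50 kJ

Isothermal process: W = nRT ln(V₂/V₁) = nRT ln(P₁/P₂).
W = (1.48)(8.314)(299) × ln(189/42.4)
  = 3679 × ln(4.458) = 3679 × 1.495
W_by_gas = 5499 J.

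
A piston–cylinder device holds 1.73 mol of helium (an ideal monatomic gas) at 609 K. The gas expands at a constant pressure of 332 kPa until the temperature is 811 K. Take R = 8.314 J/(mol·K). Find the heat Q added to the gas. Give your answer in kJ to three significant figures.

Q ≈ 7.26 kJ

Isobaric: W = nRΔT = (1.73)(8.314)(202) = 2905 J.
ΔU = nCᵥΔT with Cᵥ = 3R/2: ΔU = (1.73)(12.47)(202) = 4358 J.
Q = ΔU + W = 4358 + 2905 = 7264 J.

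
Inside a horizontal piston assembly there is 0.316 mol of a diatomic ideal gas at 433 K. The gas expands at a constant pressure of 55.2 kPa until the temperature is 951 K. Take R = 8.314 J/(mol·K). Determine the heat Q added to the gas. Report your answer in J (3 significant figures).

Q ≈ 4760 J

Isobaric: W = nRΔT = (0.316)(8.314)(518) = 1361 J.
ΔU = nCᵥΔT with Cᵥ = 5R/2: ΔU = (0.316)(20.79)(518) = 3402 J.
Q = ΔU + W = 3402 + 1361 = 4763 J.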